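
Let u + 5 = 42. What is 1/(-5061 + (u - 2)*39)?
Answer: -1/3696 ≈ -0.00027056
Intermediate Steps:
u = 37 (u = -5 + 42 = 37)
1/(-5061 + (u - 2)*39) = 1/(-5061 + (37 - 2)*39) = 1/(-5061 + 35*39) = 1/(-5061 + 1365) = 1/(-3696) = -1/3696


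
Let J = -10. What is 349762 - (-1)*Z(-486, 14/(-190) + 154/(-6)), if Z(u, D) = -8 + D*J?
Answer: 19950650/57 ≈ 3.5001e+5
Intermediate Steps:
Z(u, D) = -8 - 10*D (Z(u, D) = -8 + D*(-10) = -8 - 10*D)
349762 - (-1)*Z(-486, 14/(-190) + 154/(-6)) = 349762 - (-1)*(-8 - 10*(14/(-190) + 154/(-6))) = 349762 - (-1)*(-8 - 10*(14*(-1/190) + 154*(-⅙))) = 349762 - (-1)*(-8 - 10*(-7/95 - 77/3)) = 349762 - (-1)*(-8 - 10*(-7336/285)) = 349762 - (-1)*(-8 + 14672/57) = 349762 - (-1)*14216/57 = 349762 - 1*(-14216/57) = 349762 + 14216/57 = 19950650/57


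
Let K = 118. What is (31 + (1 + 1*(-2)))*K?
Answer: 3540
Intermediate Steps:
(31 + (1 + 1*(-2)))*K = (31 + (1 + 1*(-2)))*118 = (31 + (1 - 2))*118 = (31 - 1)*118 = 30*118 = 3540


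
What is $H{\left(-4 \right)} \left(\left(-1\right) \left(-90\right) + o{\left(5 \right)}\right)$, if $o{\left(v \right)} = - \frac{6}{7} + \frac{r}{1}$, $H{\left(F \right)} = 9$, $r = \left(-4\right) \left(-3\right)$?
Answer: $\frac{6372}{7} \approx 910.29$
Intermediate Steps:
$r = 12$
$o{\left(v \right)} = \frac{78}{7}$ ($o{\left(v \right)} = - \frac{6}{7} + \frac{12}{1} = \left(-6\right) \frac{1}{7} + 12 \cdot 1 = - \frac{6}{7} + 12 = \frac{78}{7}$)
$H{\left(-4 \right)} \left(\left(-1\right) \left(-90\right) + o{\left(5 \right)}\right) = 9 \left(\left(-1\right) \left(-90\right) + \frac{78}{7}\right) = 9 \left(90 + \frac{78}{7}\right) = 9 \cdot \frac{708}{7} = \frac{6372}{7}$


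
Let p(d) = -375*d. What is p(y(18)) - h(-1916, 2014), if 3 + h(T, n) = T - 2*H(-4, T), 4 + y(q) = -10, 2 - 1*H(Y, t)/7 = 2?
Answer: 7169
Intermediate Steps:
H(Y, t) = 0 (H(Y, t) = 14 - 7*2 = 14 - 14 = 0)
y(q) = -14 (y(q) = -4 - 10 = -14)
h(T, n) = -3 + T (h(T, n) = -3 + (T - 2*0) = -3 + (T + 0) = -3 + T)
p(y(18)) - h(-1916, 2014) = -375*(-14) - (-3 - 1916) = 5250 - 1*(-1919) = 5250 + 1919 = 7169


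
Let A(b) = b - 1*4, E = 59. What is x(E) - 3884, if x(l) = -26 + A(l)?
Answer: -3855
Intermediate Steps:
A(b) = -4 + b (A(b) = b - 4 = -4 + b)
x(l) = -30 + l (x(l) = -26 + (-4 + l) = -30 + l)
x(E) - 3884 = (-30 + 59) - 3884 = 29 - 3884 = -3855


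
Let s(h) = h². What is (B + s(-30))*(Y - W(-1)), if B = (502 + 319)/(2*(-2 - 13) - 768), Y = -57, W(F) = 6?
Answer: -2152137/38 ≈ -56635.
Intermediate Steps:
B = -821/798 (B = 821/(2*(-15) - 768) = 821/(-30 - 768) = 821/(-798) = 821*(-1/798) = -821/798 ≈ -1.0288)
(B + s(-30))*(Y - W(-1)) = (-821/798 + (-30)²)*(-57 - 1*6) = (-821/798 + 900)*(-57 - 6) = (717379/798)*(-63) = -2152137/38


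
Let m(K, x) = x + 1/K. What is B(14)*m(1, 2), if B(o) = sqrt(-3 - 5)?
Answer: 6*I*sqrt(2) ≈ 8.4853*I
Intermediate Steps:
B(o) = 2*I*sqrt(2) (B(o) = sqrt(-8) = 2*I*sqrt(2))
B(14)*m(1, 2) = (2*I*sqrt(2))*(2 + 1/1) = (2*I*sqrt(2))*(2 + 1) = (2*I*sqrt(2))*3 = 6*I*sqrt(2)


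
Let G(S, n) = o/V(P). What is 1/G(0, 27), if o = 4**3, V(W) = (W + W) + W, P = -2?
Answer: -3/32 ≈ -0.093750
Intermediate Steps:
V(W) = 3*W (V(W) = 2*W + W = 3*W)
o = 64
G(S, n) = -32/3 (G(S, n) = 64/((3*(-2))) = 64/(-6) = 64*(-1/6) = -32/3)
1/G(0, 27) = 1/(-32/3) = -3/32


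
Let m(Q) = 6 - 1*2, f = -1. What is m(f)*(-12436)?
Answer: -49744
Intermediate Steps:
m(Q) = 4 (m(Q) = 6 - 2 = 4)
m(f)*(-12436) = 4*(-12436) = -49744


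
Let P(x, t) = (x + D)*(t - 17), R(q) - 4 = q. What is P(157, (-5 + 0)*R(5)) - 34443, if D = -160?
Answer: -34257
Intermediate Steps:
R(q) = 4 + q
P(x, t) = (-160 + x)*(-17 + t) (P(x, t) = (x - 160)*(t - 17) = (-160 + x)*(-17 + t))
P(157, (-5 + 0)*R(5)) - 34443 = (2720 - 160*(-5 + 0)*(4 + 5) - 17*157 + ((-5 + 0)*(4 + 5))*157) - 34443 = (2720 - (-800)*9 - 2669 - 5*9*157) - 34443 = (2720 - 160*(-45) - 2669 - 45*157) - 34443 = (2720 + 7200 - 2669 - 7065) - 34443 = 186 - 34443 = -34257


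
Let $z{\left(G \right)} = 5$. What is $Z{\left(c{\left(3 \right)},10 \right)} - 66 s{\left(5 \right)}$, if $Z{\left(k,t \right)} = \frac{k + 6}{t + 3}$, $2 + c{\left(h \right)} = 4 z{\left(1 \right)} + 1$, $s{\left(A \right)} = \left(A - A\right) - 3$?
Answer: $\frac{2599}{13} \approx 199.92$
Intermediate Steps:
$s{\left(A \right)} = -3$ ($s{\left(A \right)} = 0 - 3 = -3$)
$c{\left(h \right)} = 19$ ($c{\left(h \right)} = -2 + \left(4 \cdot 5 + 1\right) = -2 + \left(20 + 1\right) = -2 + 21 = 19$)
$Z{\left(k,t \right)} = \frac{6 + k}{3 + t}$
$Z{\left(c{\left(3 \right)},10 \right)} - 66 s{\left(5 \right)} = \frac{6 + 19}{3 + 10} - -198 = \frac{1}{13} \cdot 25 + 198 = \frac{25}{13} + 198 = \frac{2599}{13}$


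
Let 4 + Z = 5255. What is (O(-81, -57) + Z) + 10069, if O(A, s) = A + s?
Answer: 15182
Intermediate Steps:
Z = 5251 (Z = -4 + 5255 = 5251)
(O(-81, -57) + Z) + 10069 = ((-81 - 57) + 5251) + 10069 = (-138 + 5251) + 10069 = 5113 + 10069 = 15182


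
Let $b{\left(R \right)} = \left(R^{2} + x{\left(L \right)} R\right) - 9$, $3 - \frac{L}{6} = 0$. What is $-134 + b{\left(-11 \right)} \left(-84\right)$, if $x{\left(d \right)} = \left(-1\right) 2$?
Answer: $-11390$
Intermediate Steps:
$L = 18$ ($L = 18 - 0 = 18 + 0 = 18$)
$x{\left(d \right)} = -2$
$b{\left(R \right)} = -9 + R^{2} - 2 R$ ($b{\left(R \right)} = \left(R^{2} - 2 R\right) - 9 = -9 + R^{2} - 2 R$)
$-134 + b{\left(-11 \right)} \left(-84\right) = -134 + \left(-9 + \left(-11\right)^{2} - -22\right) \left(-84\right) = -134 + \left(-9 + 121 + 22\right) \left(-84\right) = -134 + 134 \left(-84\right) = -134 - 11256 = -11390$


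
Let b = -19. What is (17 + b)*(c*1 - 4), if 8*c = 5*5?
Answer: 7/4 ≈ 1.7500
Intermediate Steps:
c = 25/8 (c = (5*5)/8 = (⅛)*25 = 25/8 ≈ 3.1250)
(17 + b)*(c*1 - 4) = (17 - 19)*((25/8)*1 - 4) = -2*(25/8 - 4) = -2*(-7/8) = 7/4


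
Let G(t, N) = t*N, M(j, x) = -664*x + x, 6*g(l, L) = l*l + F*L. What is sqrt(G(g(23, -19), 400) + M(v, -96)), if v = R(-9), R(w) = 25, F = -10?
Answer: 2*sqrt(251058)/3 ≈ 334.04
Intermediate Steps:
v = 25
g(l, L) = -5*L/3 + l**2/6 (g(l, L) = (l*l - 10*L)/6 = (l**2 - 10*L)/6 = -5*L/3 + l**2/6)
M(j, x) = -663*x
G(t, N) = N*t
sqrt(G(g(23, -19), 400) + M(v, -96)) = sqrt(400*(-5/3*(-19) + (1/6)*23**2) - 663*(-96)) = sqrt(400*(95/3 + (1/6)*529) + 63648) = sqrt(400*(95/3 + 529/6) + 63648) = sqrt(400*(719/6) + 63648) = sqrt(143800/3 + 63648) = sqrt(334744/3) = 2*sqrt(251058)/3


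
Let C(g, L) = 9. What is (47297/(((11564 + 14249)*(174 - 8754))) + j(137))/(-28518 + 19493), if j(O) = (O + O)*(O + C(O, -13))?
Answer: -466310918677/105200881500 ≈ -4.4326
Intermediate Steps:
j(O) = 2*O*(9 + O) (j(O) = (O + O)*(O + 9) = (2*O)*(9 + O) = 2*O*(9 + O))
(47297/(((11564 + 14249)*(174 - 8754))) + j(137))/(-28518 + 19493) = (47297/(((11564 + 14249)*(174 - 8754))) + 2*137*(9 + 137))/(-28518 + 19493) = (47297/((25813*(-8580))) + 2*137*146)/(-9025) = (47297/(-221475540) + 40004)*(-1/9025) = (47297*(-1/221475540) + 40004)*(-1/9025) = (-47297/221475540 + 40004)*(-1/9025) = (8859907454863/221475540)*(-1/9025) = -466310918677/105200881500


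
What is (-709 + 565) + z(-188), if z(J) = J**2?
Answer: 35200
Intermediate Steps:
(-709 + 565) + z(-188) = (-709 + 565) + (-188)**2 = -144 + 35344 = 35200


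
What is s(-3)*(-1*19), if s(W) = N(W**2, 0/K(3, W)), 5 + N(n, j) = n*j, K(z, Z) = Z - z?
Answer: 95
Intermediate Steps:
N(n, j) = -5 + j*n (N(n, j) = -5 + n*j = -5 + j*n)
s(W) = -5 (s(W) = -5 + (0/(W - 1*3))*W**2 = -5 + (0/(W - 3))*W**2 = -5 + (0/(-3 + W))*W**2 = -5 + 0*W**2 = -5 + 0 = -5)
s(-3)*(-1*19) = -(-5)*19 = -5*(-19) = 95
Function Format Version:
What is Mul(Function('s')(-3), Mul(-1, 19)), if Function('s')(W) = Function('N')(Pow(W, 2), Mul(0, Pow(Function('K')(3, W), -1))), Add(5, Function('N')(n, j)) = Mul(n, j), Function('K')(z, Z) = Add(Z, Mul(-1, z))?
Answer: 95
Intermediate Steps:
Function('N')(n, j) = Add(-5, Mul(j, n)) (Function('N')(n, j) = Add(-5, Mul(n, j)) = Add(-5, Mul(j, n)))
Function('s')(W) = -5 (Function('s')(W) = Add(-5, Mul(Mul(0, Pow(Add(W, Mul(-1, 3)), -1)), Pow(W, 2))) = Add(-5, Mul(Mul(0, Pow(Add(W, -3), -1)), Pow(W, 2))) = Add(-5, Mul(Mul(0, Pow(Add(-3, W), -1)), Pow(W, 2))) = Add(-5, Mul(0, Pow(W, 2))) = Add(-5, 0) = -5)
Mul(Function('s')(-3), Mul(-1, 19)) = Mul(-5, Mul(-1, 19)) = Mul(-5, -19) = 95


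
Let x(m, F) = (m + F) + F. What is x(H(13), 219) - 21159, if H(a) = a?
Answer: -20708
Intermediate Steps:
x(m, F) = m + 2*F (x(m, F) = (F + m) + F = m + 2*F)
x(H(13), 219) - 21159 = (13 + 2*219) - 21159 = (13 + 438) - 21159 = 451 - 21159 = -20708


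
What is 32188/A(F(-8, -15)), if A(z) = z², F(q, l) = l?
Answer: 32188/225 ≈ 143.06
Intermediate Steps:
32188/A(F(-8, -15)) = 32188/((-15)²) = 32188/225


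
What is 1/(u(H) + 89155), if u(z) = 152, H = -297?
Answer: 1/89307 ≈ 1.1197e-5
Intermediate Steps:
1/(u(H) + 89155) = 1/(152 + 89155) = 1/89307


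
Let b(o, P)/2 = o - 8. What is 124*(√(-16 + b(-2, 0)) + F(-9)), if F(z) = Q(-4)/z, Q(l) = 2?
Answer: -248/9 + 744*I ≈ -27.556 + 744.0*I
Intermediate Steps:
F(z) = 2/z
b(o, P) = -16 + 2*o (b(o, P) = 2*(o - 8) = 2*(-8 + o) = -16 + 2*o)
124*(√(-16 + b(-2, 0)) + F(-9)) = 124*(√(-16 + (-16 + 2*(-2))) + 2/(-9)) = 124*(√(-16 + (-16 - 4)) + 2*(-⅑)) = 124*(√(-16 - 20) - 2/9) = 124*(√(-36) - 2/9) = 124*(6*I - 2/9) = 124*(-2/9 + 6*I) = -248/9 + 744*I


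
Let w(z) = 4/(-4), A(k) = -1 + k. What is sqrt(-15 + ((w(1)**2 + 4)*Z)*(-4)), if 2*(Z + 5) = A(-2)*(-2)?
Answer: 5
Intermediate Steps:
Z = -2 (Z = -5 + ((-1 - 2)*(-2))/2 = -5 + (-3*(-2))/2 = -5 + (1/2)*6 = -5 + 3 = -2)
w(z) = -1 (w(z) = 4*(-1/4) = -1)
sqrt(-15 + ((w(1)**2 + 4)*Z)*(-4)) = sqrt(-15 + (((-1)**2 + 4)*(-2))*(-4)) = sqrt(-15 + ((1 + 4)*(-2))*(-4)) = sqrt(-15 + (5*(-2))*(-4)) = sqrt(-15 - 10*(-4)) = sqrt(-15 + 40) = sqrt(25) = 5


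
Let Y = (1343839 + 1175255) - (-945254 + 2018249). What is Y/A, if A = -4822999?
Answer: -1446099/4822999 ≈ -0.29983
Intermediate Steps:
Y = 1446099 (Y = 2519094 - 1*1072995 = 2519094 - 1072995 = 1446099)
Y/A = 1446099/(-4822999) = 1446099*(-1/4822999) = -1446099/4822999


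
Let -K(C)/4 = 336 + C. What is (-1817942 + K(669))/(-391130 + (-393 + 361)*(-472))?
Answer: 910981/188013 ≈ 4.8453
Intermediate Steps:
K(C) = -1344 - 4*C (K(C) = -4*(336 + C) = -1344 - 4*C)
(-1817942 + K(669))/(-391130 + (-393 + 361)*(-472)) = (-1817942 + (-1344 - 4*669))/(-391130 + (-393 + 361)*(-472)) = (-1817942 + (-1344 - 2676))/(-391130 - 32*(-472)) = (-1817942 - 4020)/(-391130 + 15104) = -1821962/(-376026) = -1821962*(-1/376026) = 910981/188013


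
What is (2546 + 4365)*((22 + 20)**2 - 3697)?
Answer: -13358963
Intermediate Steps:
(2546 + 4365)*((22 + 20)**2 - 3697) = 6911*(42**2 - 3697) = 6911*(1764 - 3697) = 6911*(-1933) = -13358963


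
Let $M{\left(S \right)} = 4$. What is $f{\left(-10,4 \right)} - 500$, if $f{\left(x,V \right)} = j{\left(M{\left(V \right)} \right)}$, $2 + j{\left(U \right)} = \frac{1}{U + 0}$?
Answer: $- \frac{2007}{4} \approx -501.75$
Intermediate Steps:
$j{\left(U \right)} = -2 + \frac{1}{U}$ ($j{\left(U \right)} = -2 + \frac{1}{U + 0} = -2 + \frac{1}{U}$)
$f{\left(x,V \right)} = - \frac{7}{4}$ ($f{\left(x,V \right)} = -2 + \frac{1}{4} = - \frac{7}{4}$)
$f{\left(-10,4 \right)} - 500 = - \frac{7}{4} - 500 = - \frac{2007}{4}$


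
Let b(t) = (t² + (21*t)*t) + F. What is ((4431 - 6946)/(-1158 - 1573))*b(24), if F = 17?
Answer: 31912835/2731 ≈ 11685.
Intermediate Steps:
b(t) = 17 + 22*t² (b(t) = (t² + (21*t)*t) + 17 = (t² + 21*t²) + 17 = 22*t² + 17 = 17 + 22*t²)
((4431 - 6946)/(-1158 - 1573))*b(24) = ((4431 - 6946)/(-1158 - 1573))*(17 + 22*24²) = (-2515/(-2731))*(17 + 22*576) = (-2515*(-1/2731))*(17 + 12672) = (2515/2731)*12689 = 31912835/2731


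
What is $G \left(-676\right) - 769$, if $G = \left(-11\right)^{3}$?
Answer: $898987$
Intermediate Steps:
$G = -1331$
$G \left(-676\right) - 769 = \left(-1331\right) \left(-676\right) - 769 = 899756 - 769 = 898987$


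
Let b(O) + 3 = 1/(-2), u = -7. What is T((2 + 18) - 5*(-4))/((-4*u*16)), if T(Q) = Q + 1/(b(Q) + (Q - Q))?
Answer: 139/1568 ≈ 0.088648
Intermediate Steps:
b(O) = -7/2 (b(O) = -3 + 1/(-2) = -3 - ½ = -7/2)
T(Q) = -2/7 + Q (T(Q) = Q + 1/(-7/2 + (Q - Q)) = Q + 1/(-7/2 + 0) = Q + 1/(-7/2) = Q - 2/7 = -2/7 + Q)
T((2 + 18) - 5*(-4))/((-4*u*16)) = (-2/7 + ((2 + 18) - 5*(-4)))/((-4*(-7)*16)) = (-2/7 + (20 + 20))/((28*16)) = (-2/7 + 40)/448 = (278/7)*(1/448) = 139/1568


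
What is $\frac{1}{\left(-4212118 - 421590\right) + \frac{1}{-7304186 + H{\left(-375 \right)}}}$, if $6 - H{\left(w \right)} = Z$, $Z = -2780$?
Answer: $- \frac{7301400}{33832555591201} \approx -2.1581 \cdot 10^{-7}$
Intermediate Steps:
$H{\left(w \right)} = 2786$ ($H{\left(w \right)} = 6 - -2780 = 6 + 2780 = 2786$)
$\frac{1}{\left(-4212118 - 421590\right) + \frac{1}{-7304186 + H{\left(-375 \right)}}} = \frac{1}{\left(-4212118 - 421590\right) + \frac{1}{-7304186 + 2786}} = \frac{1}{\left(-4212118 - 421590\right) + \frac{1}{-7301400}} = \frac{1}{-4633708 - \frac{1}{7301400}} = \frac{1}{- \frac{33832555591201}{7301400}} = - \frac{7301400}{33832555591201}$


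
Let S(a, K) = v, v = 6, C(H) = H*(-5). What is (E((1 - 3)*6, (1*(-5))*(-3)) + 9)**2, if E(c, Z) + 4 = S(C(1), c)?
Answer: 121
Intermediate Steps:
C(H) = -5*H
S(a, K) = 6
E(c, Z) = 2 (E(c, Z) = -4 + 6 = 2)
(E((1 - 3)*6, (1*(-5))*(-3)) + 9)**2 = (2 + 9)**2 = 11**2 = 121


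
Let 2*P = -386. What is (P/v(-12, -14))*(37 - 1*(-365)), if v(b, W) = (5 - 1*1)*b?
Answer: 12931/8 ≈ 1616.4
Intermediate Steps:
P = -193 (P = (1/2)*(-386) = -193)
v(b, W) = 4*b (v(b, W) = (5 - 1)*b = 4*b)
(P/v(-12, -14))*(37 - 1*(-365)) = (-193/(4*(-12)))*(37 - 1*(-365)) = (-193/(-48))*(37 + 365) = -193*(-1/48)*402 = (193/48)*402 = 12931/8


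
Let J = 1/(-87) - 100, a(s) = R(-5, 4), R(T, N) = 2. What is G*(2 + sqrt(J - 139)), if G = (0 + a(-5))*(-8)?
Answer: -32 - 16*I*sqrt(1809078)/87 ≈ -32.0 - 247.36*I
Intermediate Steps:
a(s) = 2
G = -16 (G = (0 + 2)*(-8) = 2*(-8) = -16)
J = -8701/87 (J = -1/87 - 100 = -8701/87 ≈ -100.01)
G*(2 + sqrt(J - 139)) = -16*(2 + sqrt(-8701/87 - 139)) = -16*(2 + sqrt(-20794/87)) = -16*(2 + I*sqrt(1809078)/87) = -32 - 16*I*sqrt(1809078)/87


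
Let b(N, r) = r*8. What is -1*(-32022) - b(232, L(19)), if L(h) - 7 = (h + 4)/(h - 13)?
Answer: 95806/3 ≈ 31935.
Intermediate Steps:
L(h) = 7 + (4 + h)/(-13 + h) (L(h) = 7 + (h + 4)/(h - 13) = 7 + (4 + h)/(-13 + h))
b(N, r) = 8*r
-1*(-32022) - b(232, L(19)) = -1*(-32022) - 8*(-87 + 8*19)/(-13 + 19) = 32022 - 8*(-87 + 152)/6 = 32022 - 8*(⅙)*65 = 32022 - 8*65/6 = 32022 - 1*260/3 = 32022 - 260/3 = 95806/3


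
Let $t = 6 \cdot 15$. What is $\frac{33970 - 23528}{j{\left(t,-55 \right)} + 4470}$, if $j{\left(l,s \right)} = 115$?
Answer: $\frac{10442}{4585} \approx 2.2774$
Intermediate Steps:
$t = 90$
$\frac{33970 - 23528}{j{\left(t,-55 \right)} + 4470} = \frac{33970 - 23528}{115 + 4470} = \frac{10442}{4585}$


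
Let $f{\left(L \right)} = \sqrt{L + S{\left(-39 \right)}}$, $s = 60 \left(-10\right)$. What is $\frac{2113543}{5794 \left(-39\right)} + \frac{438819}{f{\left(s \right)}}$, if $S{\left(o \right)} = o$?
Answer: $- \frac{2113543}{225966} - \frac{146273 i \sqrt{71}}{71} \approx -9.3534 - 17359.0 i$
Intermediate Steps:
$s = -600$
$f{\left(L \right)} = \sqrt{-39 + L}$ ($f{\left(L \right)} = \sqrt{L - 39} = \sqrt{-39 + L}$)
$\frac{2113543}{5794 \left(-39\right)} + \frac{438819}{f{\left(s \right)}} = \frac{2113543}{5794 \left(-39\right)} + \frac{438819}{\sqrt{-39 - 600}} = \frac{2113543}{-225966} + \frac{438819}{\sqrt{-639}} = 2113543 \left(- \frac{1}{225966}\right) + \frac{438819}{3 i \sqrt{71}} = - \frac{2113543}{225966} + 438819 \left(- \frac{i \sqrt{71}}{213}\right) = - \frac{2113543}{225966} - \frac{146273 i \sqrt{71}}{71}$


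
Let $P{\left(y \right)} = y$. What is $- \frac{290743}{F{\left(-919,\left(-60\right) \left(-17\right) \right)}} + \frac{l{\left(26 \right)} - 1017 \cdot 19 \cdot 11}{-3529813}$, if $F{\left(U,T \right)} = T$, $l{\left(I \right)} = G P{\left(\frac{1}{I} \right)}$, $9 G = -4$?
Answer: $- \frac{40016013062281}{140415961140} \approx -284.98$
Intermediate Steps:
$G = - \frac{4}{9}$ ($G = \frac{1}{9} \left(-4\right) = - \frac{4}{9} \approx -0.44444$)
$l{\left(I \right)} = - \frac{4}{9 I}$
$- \frac{290743}{F{\left(-919,\left(-60\right) \left(-17\right) \right)}} + \frac{l{\left(26 \right)} - 1017 \cdot 19 \cdot 11}{-3529813} = - \frac{290743}{\left(-60\right) \left(-17\right)} + \frac{- \frac{4}{9 \cdot 26} - 1017 \cdot 19 \cdot 11}{-3529813} = - \frac{290743}{1020} + \left(\left(- \frac{4}{9}\right) \frac{1}{26} - 212553\right) \left(- \frac{1}{3529813}\right) = \left(-290743\right) \frac{1}{1020} + \left(- \frac{2}{117} - 212553\right) \left(- \frac{1}{3529813}\right) = - \frac{290743}{1020} - - \frac{24868703}{412988121} = - \frac{290743}{1020} + \frac{24868703}{412988121} = - \frac{40016013062281}{140415961140}$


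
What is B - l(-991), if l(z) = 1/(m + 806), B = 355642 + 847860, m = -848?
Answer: 50547085/42 ≈ 1.2035e+6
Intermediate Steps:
B = 1203502
l(z) = -1/42 (l(z) = 1/(-848 + 806) = 1/(-42) = -1/42)
B - l(-991) = 1203502 - 1*(-1/42) = 1203502 + 1/42 = 50547085/42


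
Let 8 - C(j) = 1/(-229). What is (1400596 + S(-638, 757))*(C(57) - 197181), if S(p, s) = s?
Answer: -63274753889448/229 ≈ -2.7631e+11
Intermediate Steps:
C(j) = 1833/229 (C(j) = 8 - 1/(-229) = 8 - 1*(-1/229) = 8 + 1/229 = 1833/229)
(1400596 + S(-638, 757))*(C(57) - 197181) = (1400596 + 757)*(1833/229 - 197181) = 1401353*(-45152616/229) = -63274753889448/229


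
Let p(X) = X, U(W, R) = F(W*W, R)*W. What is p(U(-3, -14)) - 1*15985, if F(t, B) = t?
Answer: -16012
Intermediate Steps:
U(W, R) = W**3 (U(W, R) = (W*W)*W = W**2*W = W**3)
p(U(-3, -14)) - 1*15985 = (-3)**3 - 1*15985 = -27 - 15985 = -16012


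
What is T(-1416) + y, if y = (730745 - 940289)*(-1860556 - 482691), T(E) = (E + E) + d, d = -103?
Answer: 491013346433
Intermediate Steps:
T(E) = -103 + 2*E (T(E) = (E + E) - 103 = 2*E - 103 = -103 + 2*E)
y = 491013349368 (y = -209544*(-2343247) = 491013349368)
T(-1416) + y = (-103 + 2*(-1416)) + 491013349368 = (-103 - 2832) + 491013349368 = -2935 + 491013349368 = 491013346433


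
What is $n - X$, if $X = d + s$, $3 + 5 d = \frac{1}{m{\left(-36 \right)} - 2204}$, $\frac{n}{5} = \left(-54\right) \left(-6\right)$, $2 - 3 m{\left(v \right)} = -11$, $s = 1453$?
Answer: $\frac{1105993}{6599} \approx 167.6$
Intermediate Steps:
$m{\left(v \right)} = \frac{13}{3}$ ($m{\left(v \right)} = \frac{2}{3} - - \frac{11}{3} = \frac{2}{3} + \frac{11}{3} = \frac{13}{3}$)
$n = 1620$ ($n = 5 \left(\left(-54\right) \left(-6\right)\right) = 5 \cdot 324 = 1620$)
$d = - \frac{3960}{6599}$ ($d = - \frac{3}{5} + \frac{1}{5 \left(\frac{13}{3} - 2204\right)} = - \frac{3}{5} + \frac{1}{5 \left(- \frac{6599}{3}\right)} = - \frac{3}{5} + \frac{1}{5} \left(- \frac{3}{6599}\right) = - \frac{3}{5} - \frac{3}{32995} = - \frac{3960}{6599} \approx -0.60009$)
$X = \frac{9584387}{6599}$ ($X = - \frac{3960}{6599} + 1453 = \frac{9584387}{6599} \approx 1452.4$)
$n - X = 1620 - \frac{9584387}{6599} = \frac{1105993}{6599}$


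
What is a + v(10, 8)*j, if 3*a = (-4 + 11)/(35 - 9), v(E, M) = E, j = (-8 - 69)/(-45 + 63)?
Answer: -9989/234 ≈ -42.688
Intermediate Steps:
j = -77/18 ≈ -4.2778
a = 7/78 (a = ((-4 + 11)/(35 - 9))/3 = (7/26)/3 = (7*(1/26))/3 = (⅓)*(7/26) = 7/78 ≈ 0.089744)
a + v(10, 8)*j = 7/78 + 10*(-77/18) = 7/78 - 385/9 = -9989/234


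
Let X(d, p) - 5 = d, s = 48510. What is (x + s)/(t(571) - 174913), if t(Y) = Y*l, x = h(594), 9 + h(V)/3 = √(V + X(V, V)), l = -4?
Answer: -48483/177197 - 3*√1193/177197 ≈ -0.27420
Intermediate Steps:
X(d, p) = 5 + d
h(V) = -27 + 3*√(5 + 2*V) (h(V) = -27 + 3*√(V + (5 + V)) = -27 + 3*√(5 + 2*V))
x = -27 + 3*√1193 (x = -27 + 3*√(5 + 2*594) = -27 + 3*√(5 + 1188) = -27 + 3*√1193 ≈ 76.620)
t(Y) = -4*Y (t(Y) = Y*(-4) = -4*Y)
(x + s)/(t(571) - 174913) = ((-27 + 3*√1193) + 48510)/(-4*571 - 174913) = (48483 + 3*√1193)/(-2284 - 174913) = (48483 + 3*√1193)/(-177197) = (48483 + 3*√1193)*(-1/177197) = -48483/177197 - 3*√1193/177197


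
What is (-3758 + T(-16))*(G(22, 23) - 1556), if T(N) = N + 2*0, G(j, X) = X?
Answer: 5785542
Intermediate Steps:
T(N) = N (T(N) = N + 0 = N)
(-3758 + T(-16))*(G(22, 23) - 1556) = (-3758 - 16)*(23 - 1556) = -3774*(-1533) = 5785542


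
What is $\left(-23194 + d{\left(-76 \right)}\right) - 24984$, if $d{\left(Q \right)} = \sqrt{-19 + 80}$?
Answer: $-48178 + \sqrt{61} \approx -48170.0$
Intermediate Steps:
$d{\left(Q \right)} = \sqrt{61}$
$\left(-23194 + d{\left(-76 \right)}\right) - 24984 = \left(-23194 + \sqrt{61}\right) - 24984 = -48178 + \sqrt{61}$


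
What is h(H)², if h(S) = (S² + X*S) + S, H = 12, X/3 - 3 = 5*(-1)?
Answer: 7056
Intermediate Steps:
X = -6 (X = 9 + 3*(5*(-1)) = 9 + 3*(-5) = 9 - 15 = -6)
h(S) = S² - 5*S (h(S) = (S² - 6*S) + S = S² - 5*S)
h(H)² = (12*(-5 + 12))² = (12*7)² = 84² = 7056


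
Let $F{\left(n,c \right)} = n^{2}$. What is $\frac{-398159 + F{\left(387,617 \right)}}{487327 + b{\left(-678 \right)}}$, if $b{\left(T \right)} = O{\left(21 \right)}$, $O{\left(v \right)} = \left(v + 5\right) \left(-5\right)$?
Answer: $- \frac{248390}{487197} \approx -0.50984$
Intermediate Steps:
$O{\left(v \right)} = -25 - 5 v$ ($O{\left(v \right)} = \left(5 + v\right) \left(-5\right) = -25 - 5 v$)
$b{\left(T \right)} = -130$ ($b{\left(T \right)} = -25 - 105 = -130$)
$\frac{-398159 + F{\left(387,617 \right)}}{487327 + b{\left(-678 \right)}} = \frac{-398159 + 387^{2}}{487327 - 130} = \frac{-398159 + 149769}{487197} = \left(-248390\right) \frac{1}{487197} = - \frac{248390}{487197}$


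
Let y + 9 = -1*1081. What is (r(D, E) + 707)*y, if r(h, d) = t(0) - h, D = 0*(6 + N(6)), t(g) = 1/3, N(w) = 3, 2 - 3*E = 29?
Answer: -2312980/3 ≈ -7.7099e+5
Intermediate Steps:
E = -9 (E = ⅔ - ⅓*29 = ⅔ - 29/3 = -9)
y = -1090 (y = -9 - 1*1081 = -9 - 1081 = -1090)
t(g) = ⅓
D = 0 (D = 0*(6 + 3) = 0*9 = 0)
r(h, d) = ⅓ - h
(r(D, E) + 707)*y = ((⅓ - 1*0) + 707)*(-1090) = ((⅓ + 0) + 707)*(-1090) = (⅓ + 707)*(-1090) = (2122/3)*(-1090) = -2312980/3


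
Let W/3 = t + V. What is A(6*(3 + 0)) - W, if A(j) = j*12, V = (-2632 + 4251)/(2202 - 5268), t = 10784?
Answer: -32841373/1022 ≈ -32134.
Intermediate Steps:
V = -1619/3066 (V = 1619/(-3066) = 1619*(-1/3066) = -1619/3066 ≈ -0.52805)
A(j) = 12*j
W = 33062125/1022 (W = 3*(10784 - 1619/3066) = 3*(33062125/3066) = 33062125/1022 ≈ 32350.)
A(6*(3 + 0)) - W = 12*(6*(3 + 0)) - 1*33062125/1022 = 12*(6*3) - 33062125/1022 = 12*18 - 33062125/1022 = 216 - 33062125/1022 = -32841373/1022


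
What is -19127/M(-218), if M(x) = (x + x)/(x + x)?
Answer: -19127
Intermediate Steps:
M(x) = 1 (M(x) = (2*x)/((2*x)) = (2*x)*(1/(2*x)) = 1)
-19127/M(-218) = -19127/1 = -19127*1 = -19127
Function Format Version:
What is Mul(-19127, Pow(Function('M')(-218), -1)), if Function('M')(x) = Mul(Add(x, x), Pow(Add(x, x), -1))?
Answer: -19127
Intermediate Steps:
Function('M')(x) = 1 (Function('M')(x) = Mul(Mul(2, x), Pow(Mul(2, x), -1)) = Mul(Mul(2, x), Mul(Rational(1, 2), Pow(x, -1))) = 1)
Mul(-19127, Pow(Function('M')(-218), -1)) = Mul(-19127, Pow(1, -1)) = Mul(-19127, 1) = -19127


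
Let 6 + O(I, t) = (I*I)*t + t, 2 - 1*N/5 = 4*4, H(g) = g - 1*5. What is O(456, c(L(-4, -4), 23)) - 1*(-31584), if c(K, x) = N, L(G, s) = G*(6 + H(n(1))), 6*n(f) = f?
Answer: -14524012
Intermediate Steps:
n(f) = f/6
H(g) = -5 + g (H(g) = g - 5 = -5 + g)
N = -70 (N = 10 - 20*4 = 10 - 5*16 = 10 - 80 = -70)
L(G, s) = 7*G/6 (L(G, s) = G*(6 + (-5 + (⅙)*1)) = G*(6 + (-5 + ⅙)) = G*(6 - 29/6) = G*(7/6) = 7*G/6)
c(K, x) = -70
O(I, t) = -6 + t + t*I² (O(I, t) = -6 + ((I*I)*t + t) = -6 + (I²*t + t) = -6 + (t*I² + t) = -6 + (t + t*I²) = -6 + t + t*I²)
O(456, c(L(-4, -4), 23)) - 1*(-31584) = (-6 - 70 - 70*456²) - 1*(-31584) = (-6 - 70 - 70*207936) + 31584 = (-6 - 70 - 14555520) + 31584 = -14555596 + 31584 = -14524012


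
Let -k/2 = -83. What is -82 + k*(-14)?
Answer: -2406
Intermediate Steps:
k = 166 (k = -2*(-83) = 166)
-82 + k*(-14) = -82 + 166*(-14) = -82 - 2324 = -2406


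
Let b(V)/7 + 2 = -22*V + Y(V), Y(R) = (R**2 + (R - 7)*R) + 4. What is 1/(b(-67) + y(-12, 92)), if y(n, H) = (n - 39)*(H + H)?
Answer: 1/67077 ≈ 1.4908e-5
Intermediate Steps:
Y(R) = 4 + R**2 + R*(-7 + R) (Y(R) = (R**2 + (-7 + R)*R) + 4 = (R**2 + R*(-7 + R)) + 4 = 4 + R**2 + R*(-7 + R))
y(n, H) = 2*H*(-39 + n) (y(n, H) = (-39 + n)*(2*H) = 2*H*(-39 + n))
b(V) = 14 - 203*V + 14*V**2 (b(V) = -14 + 7*(-22*V + (4 - 7*V + 2*V**2)) = -14 + 7*(4 - 29*V + 2*V**2) = -14 + (28 - 203*V + 14*V**2) = 14 - 203*V + 14*V**2)
1/(b(-67) + y(-12, 92)) = 1/((14 - 203*(-67) + 14*(-67)**2) + 2*92*(-39 - 12)) = 1/((14 + 13601 + 14*4489) + 2*92*(-51)) = 1/((14 + 13601 + 62846) - 9384) = 1/(76461 - 9384) = 1/67077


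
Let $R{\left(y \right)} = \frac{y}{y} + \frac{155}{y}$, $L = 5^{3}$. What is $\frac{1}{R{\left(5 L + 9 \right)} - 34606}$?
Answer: $- \frac{634}{21939415} \approx -2.8898 \cdot 10^{-5}$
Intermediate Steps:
$L = 125$
$R{\left(y \right)} = 1 + \frac{155}{y}$
$\frac{1}{R{\left(5 L + 9 \right)} - 34606} = \frac{1}{\frac{155 + \left(5 \cdot 125 + 9\right)}{5 \cdot 125 + 9} - 34606} = \frac{1}{\frac{155 + \left(625 + 9\right)}{625 + 9} - 34606} = \frac{1}{\frac{155 + 634}{634} - 34606} = \frac{1}{\frac{1}{634} \cdot 789 - 34606} = \frac{1}{\frac{789}{634} - 34606} = \frac{1}{- \frac{21939415}{634}} = - \frac{634}{21939415}$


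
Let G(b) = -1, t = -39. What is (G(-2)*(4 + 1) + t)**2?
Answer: 1936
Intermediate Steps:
(G(-2)*(4 + 1) + t)**2 = (-(4 + 1) - 39)**2 = (-1*5 - 39)**2 = (-5 - 39)**2 = (-44)**2 = 1936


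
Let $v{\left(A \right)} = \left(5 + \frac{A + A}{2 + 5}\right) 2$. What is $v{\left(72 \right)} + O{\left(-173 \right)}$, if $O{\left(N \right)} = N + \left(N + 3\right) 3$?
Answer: $- \frac{4423}{7} \approx -631.86$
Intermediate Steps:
$O{\left(N \right)} = 9 + 4 N$ ($O{\left(N \right)} = N + \left(3 + N\right) 3 = N + \left(9 + 3 N\right) = 9 + 4 N$)
$v{\left(A \right)} = 10 + \frac{4 A}{7}$ ($v{\left(A \right)} = \left(5 + \frac{2 A}{7}\right) 2 = 10 + \frac{4 A}{7}$)
$v{\left(72 \right)} + O{\left(-173 \right)} = \left(10 + \frac{4}{7} \cdot 72\right) + \left(9 + 4 \left(-173\right)\right) = \left(10 + \frac{288}{7}\right) + \left(9 - 692\right) = \frac{358}{7} - 683 = - \frac{4423}{7}$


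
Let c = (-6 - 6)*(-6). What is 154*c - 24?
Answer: 11064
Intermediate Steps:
c = 72 (c = -12*(-6) = 72)
154*c - 24 = 154*72 - 24 = 11088 - 24 = 11064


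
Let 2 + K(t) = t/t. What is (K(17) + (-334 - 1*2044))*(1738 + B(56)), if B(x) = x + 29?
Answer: -4336917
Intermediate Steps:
B(x) = 29 + x
K(t) = -1 (K(t) = -2 + t/t = -2 + 1 = -1)
(K(17) + (-334 - 1*2044))*(1738 + B(56)) = (-1 + (-334 - 1*2044))*(1738 + (29 + 56)) = (-1 + (-334 - 2044))*(1738 + 85) = (-1 - 2378)*1823 = -2379*1823 = -4336917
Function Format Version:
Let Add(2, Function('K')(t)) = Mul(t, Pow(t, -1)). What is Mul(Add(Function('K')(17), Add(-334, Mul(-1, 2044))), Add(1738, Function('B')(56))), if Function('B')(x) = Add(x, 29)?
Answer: -4336917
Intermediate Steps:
Function('B')(x) = Add(29, x)
Function('K')(t) = -1 (Function('K')(t) = Add(-2, Mul(t, Pow(t, -1))) = Add(-2, 1) = -1)
Mul(Add(Function('K')(17), Add(-334, Mul(-1, 2044))), Add(1738, Function('B')(56))) = Mul(Add(-1, Add(-334, Mul(-1, 2044))), Add(1738, Add(29, 56))) = Mul(Add(-1, Add(-334, -2044)), Add(1738, 85)) = Mul(Add(-1, -2378), 1823) = Mul(-2379, 1823) = -4336917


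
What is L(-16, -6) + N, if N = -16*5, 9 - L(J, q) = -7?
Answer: -64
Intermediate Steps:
L(J, q) = 16 (L(J, q) = 9 - 1*(-7) = 9 + 7 = 16)
N = -80
L(-16, -6) + N = 16 - 80 = -64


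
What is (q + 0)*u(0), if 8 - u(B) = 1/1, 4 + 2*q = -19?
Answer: -161/2 ≈ -80.500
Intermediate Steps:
q = -23/2 (q = -2 + (½)*(-19) = -2 - 19/2 = -23/2 ≈ -11.500)
u(B) = 7 (u(B) = 8 - 1/1 = 8 - 1*1 = 8 - 1 = 7)
(q + 0)*u(0) = (-23/2 + 0)*7 = -23/2*7 = -161/2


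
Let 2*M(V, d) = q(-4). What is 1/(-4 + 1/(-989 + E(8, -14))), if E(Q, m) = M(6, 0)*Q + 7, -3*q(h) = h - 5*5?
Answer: -2830/11323 ≈ -0.24993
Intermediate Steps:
q(h) = 25/3 - h/3 (q(h) = -(h - 5*5)/3 = -(h - 25)/3 = -(-25 + h)/3 = 25/3 - h/3)
M(V, d) = 29/6 (M(V, d) = (25/3 - 1/3*(-4))/2 = (25/3 + 4/3)/2 = (1/2)*(29/3) = 29/6)
E(Q, m) = 7 + 29*Q/6 (E(Q, m) = 29*Q/6 + 7 = 7 + 29*Q/6)
1/(-4 + 1/(-989 + E(8, -14))) = 1/(-4 + 1/(-989 + (7 + (29/6)*8))) = 1/(-4 + 1/(-989 + (7 + 116/3))) = 1/(-4 + 1/(-989 + 137/3)) = 1/(-4 + 1/(-2830/3)) = 1/(-4 - 3/2830) = 1/(-11323/2830) = -2830/11323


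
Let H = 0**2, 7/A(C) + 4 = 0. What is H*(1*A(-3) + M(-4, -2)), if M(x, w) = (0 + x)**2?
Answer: 0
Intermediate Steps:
A(C) = -7/4 (A(C) = 7/(-4 + 0) = 7/(-4) = 7*(-1/4) = -7/4)
M(x, w) = x**2
H = 0
H*(1*A(-3) + M(-4, -2)) = 0*(1*(-7/4) + (-4)**2) = 0*(-7/4 + 16) = 0*(57/4) = 0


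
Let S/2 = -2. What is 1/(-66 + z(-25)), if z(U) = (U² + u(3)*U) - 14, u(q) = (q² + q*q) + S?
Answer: 1/195 ≈ 0.0051282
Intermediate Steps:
S = -4 (S = 2*(-2) = -4)
u(q) = -4 + 2*q² (u(q) = (q² + q*q) - 4 = (q² + q²) - 4 = 2*q² - 4 = -4 + 2*q²)
z(U) = -14 + U² + 14*U (z(U) = (U² + (-4 + 2*3²)*U) - 14 = (U² + (-4 + 2*9)*U) - 14 = (U² + (-4 + 18)*U) - 14 = (U² + 14*U) - 14 = -14 + U² + 14*U)
1/(-66 + z(-25)) = 1/(-66 + (-14 + (-25)² + 14*(-25))) = 1/(-66 + (-14 + 625 - 350)) = 1/(-66 + 261) = 1/195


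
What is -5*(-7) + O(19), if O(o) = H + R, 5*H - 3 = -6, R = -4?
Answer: 152/5 ≈ 30.400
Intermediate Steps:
H = -⅗ (H = ⅗ + (⅕)*(-6) = ⅗ - 6/5 = -⅗ ≈ -0.60000)
O(o) = -23/5 (O(o) = -⅗ - 4 = -23/5)
-5*(-7) + O(19) = -5*(-7) - 23/5 = 35 - 23/5 = 152/5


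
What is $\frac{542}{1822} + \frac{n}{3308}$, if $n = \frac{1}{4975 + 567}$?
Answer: $\frac{4968226567}{16701304696} \approx 0.29748$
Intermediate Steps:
$n = \frac{1}{5542} \approx 0.00018044$
$\frac{542}{1822} + \frac{n}{3308} = \frac{542}{1822} + \frac{1}{5542 \cdot 3308} = 542 \cdot \frac{1}{1822} + \frac{1}{5542} \cdot \frac{1}{3308} = \frac{271}{911} + \frac{1}{18332936} = \frac{4968226567}{16701304696}$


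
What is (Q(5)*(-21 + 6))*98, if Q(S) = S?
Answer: -7350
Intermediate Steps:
(Q(5)*(-21 + 6))*98 = (5*(-21 + 6))*98 = (5*(-15))*98 = -75*98 = -7350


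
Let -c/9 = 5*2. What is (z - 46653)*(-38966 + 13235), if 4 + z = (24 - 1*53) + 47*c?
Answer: 1310119596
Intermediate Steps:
c = -90 (c = -45*2 = -9*10 = -90)
z = -4263 (z = -4 + ((24 - 1*53) + 47*(-90)) = -4 + ((24 - 53) - 4230) = -4 + (-29 - 4230) = -4 - 4259 = -4263)
(z - 46653)*(-38966 + 13235) = (-4263 - 46653)*(-38966 + 13235) = -50916*(-25731) = 1310119596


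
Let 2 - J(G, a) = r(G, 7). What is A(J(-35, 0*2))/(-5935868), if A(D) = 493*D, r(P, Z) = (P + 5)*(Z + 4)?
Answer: -40919/1483967 ≈ -0.027574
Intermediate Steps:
r(P, Z) = (4 + Z)*(5 + P) (r(P, Z) = (5 + P)*(4 + Z) = (4 + Z)*(5 + P))
J(G, a) = -53 - 11*G (J(G, a) = 2 - (20 + 4*G + 5*7 + G*7) = 2 - (20 + 4*G + 35 + 7*G) = 2 - (55 + 11*G) = 2 + (-55 - 11*G) = -53 - 11*G)
A(J(-35, 0*2))/(-5935868) = (493*(-53 - 11*(-35)))/(-5935868) = (493*(-53 + 385))*(-1/5935868) = (493*332)*(-1/5935868) = 163676*(-1/5935868) = -40919/1483967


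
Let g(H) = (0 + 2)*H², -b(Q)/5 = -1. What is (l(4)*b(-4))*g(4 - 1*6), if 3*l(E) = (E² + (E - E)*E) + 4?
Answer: 800/3 ≈ 266.67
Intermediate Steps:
b(Q) = 5 (b(Q) = -5*(-1) = 5)
g(H) = 2*H²
l(E) = 4/3 + E²/3 (l(E) = ((E² + (E - E)*E) + 4)/3 = ((E² + 0*E) + 4)/3 = ((E² + 0) + 4)/3 = (E² + 4)/3 = (4 + E²)/3 = 4/3 + E²/3)
(l(4)*b(-4))*g(4 - 1*6) = ((4/3 + (⅓)*4²)*5)*(2*(4 - 1*6)²) = ((4/3 + (⅓)*16)*5)*(2*(4 - 6)²) = ((4/3 + 16/3)*5)*(2*(-2)²) = ((20/3)*5)*(2*4) = (100/3)*8 = 800/3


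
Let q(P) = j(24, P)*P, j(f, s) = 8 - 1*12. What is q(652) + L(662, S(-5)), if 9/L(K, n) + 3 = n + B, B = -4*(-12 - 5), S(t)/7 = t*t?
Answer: -208637/80 ≈ -2608.0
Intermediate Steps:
j(f, s) = -4 (j(f, s) = 8 - 12 = -4)
S(t) = 7*t² (S(t) = 7*(t*t) = 7*t²)
q(P) = -4*P
B = 68 (B = -4*(-17) = 68)
L(K, n) = 9/(65 + n) (L(K, n) = 9/(-3 + (n + 68)) = 9/(-3 + (68 + n)) = 9/(65 + n))
q(652) + L(662, S(-5)) = -4*652 + 9/(65 + 7*(-5)²) = -2608 + 9/(65 + 7*25) = -2608 + 9/(65 + 175) = -2608 + 9/240 = -2608 + 9*(1/240) = -2608 + 3/80 = -208637/80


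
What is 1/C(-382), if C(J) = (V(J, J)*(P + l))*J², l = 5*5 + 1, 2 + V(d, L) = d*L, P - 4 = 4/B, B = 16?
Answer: 1/644129038322 ≈ 1.5525e-12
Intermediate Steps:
P = 17/4 (P = 4 + 4/16 = 4 + 4*(1/16) = 4 + ¼ = 17/4 ≈ 4.2500)
V(d, L) = -2 + L*d (V(d, L) = -2 + d*L = -2 + L*d)
l = 26 (l = 25 + 1 = 26)
C(J) = J²*(-121/2 + 121*J²/4) (C(J) = ((-2 + J*J)*(17/4 + 26))*J² = ((-2 + J²)*(121/4))*J² = (-121/2 + 121*J²/4)*J² = J²*(-121/2 + 121*J²/4))
1/C(-382) = 1/((121/4)*(-382)²*(-2 + (-382)²)) = 1/((121/4)*145924*(-2 + 145924)) = 1/((121/4)*145924*145922) = 1/644129038322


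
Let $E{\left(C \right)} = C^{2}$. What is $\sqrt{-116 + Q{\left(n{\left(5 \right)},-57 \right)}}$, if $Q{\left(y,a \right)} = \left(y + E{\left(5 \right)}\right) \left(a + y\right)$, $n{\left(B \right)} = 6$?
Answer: $i \sqrt{1697} \approx 41.195 i$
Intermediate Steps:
$Q{\left(y,a \right)} = \left(25 + y\right) \left(a + y\right)$ ($Q{\left(y,a \right)} = \left(y + 5^{2}\right) \left(a + y\right) = \left(y + 25\right) \left(a + y\right) = \left(25 + y\right) \left(a + y\right)$)
$\sqrt{-116 + Q{\left(n{\left(5 \right)},-57 \right)}} = \sqrt{-116 + \left(6^{2} + 25 \left(-57\right) + 25 \cdot 6 - 342\right)} = \sqrt{-116 + \left(36 - 1425 + 150 - 342\right)} = \sqrt{-116 - 1581} = \sqrt{-1697} = i \sqrt{1697}$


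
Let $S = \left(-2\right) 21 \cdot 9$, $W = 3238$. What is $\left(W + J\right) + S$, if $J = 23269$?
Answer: $26129$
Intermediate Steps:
$S = -378$ ($S = \left(-42\right) 9 = -378$)
$\left(W + J\right) + S = \left(3238 + 23269\right) - 378 = 26507 - 378 = 26129$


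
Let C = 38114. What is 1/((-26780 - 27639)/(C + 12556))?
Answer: -50670/54419 ≈ -0.93111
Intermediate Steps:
1/((-26780 - 27639)/(C + 12556)) = 1/((-26780 - 27639)/(38114 + 12556)) = 1/(-54419/50670) = -50670/54419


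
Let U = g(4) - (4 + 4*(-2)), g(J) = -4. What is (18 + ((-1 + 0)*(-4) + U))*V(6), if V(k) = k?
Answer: 132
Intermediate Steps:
U = 0 (U = -4 - (4 + 4*(-2)) = -4 - (4 - 8) = -4 - 1*(-4) = -4 + 4 = 0)
(18 + ((-1 + 0)*(-4) + U))*V(6) = (18 + ((-1 + 0)*(-4) + 0))*6 = (18 + (-1*(-4) + 0))*6 = (18 + (4 + 0))*6 = (18 + 4)*6 = 22*6 = 132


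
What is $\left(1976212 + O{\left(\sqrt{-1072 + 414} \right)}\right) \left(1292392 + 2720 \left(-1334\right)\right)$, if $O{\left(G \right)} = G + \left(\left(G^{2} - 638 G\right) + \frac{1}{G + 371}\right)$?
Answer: $\frac{2336088 \left(- 1739227 \sqrt{658} + 733349681 i\right)}{\sqrt{658} - 371 i} \approx -4.6151 \cdot 10^{12} + 3.8172 \cdot 10^{10} i$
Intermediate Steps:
$O{\left(G \right)} = G^{2} + \frac{1}{371 + G} - 637 G$ ($O{\left(G \right)} = G + \left(\left(G^{2} - 638 G\right) + \frac{1}{371 + G}\right) = G + \left(G^{2} + \frac{1}{371 + G} - 638 G\right) = G^{2} + \frac{1}{371 + G} - 637 G$)
$\left(1976212 + O{\left(\sqrt{-1072 + 414} \right)}\right) \left(1292392 + 2720 \left(-1334\right)\right) = \left(1976212 + \frac{1 + \left(\sqrt{-1072 + 414}\right)^{3} - 236327 \sqrt{-1072 + 414} - 266 \left(\sqrt{-1072 + 414}\right)^{2}}{371 + \sqrt{-1072 + 414}}\right) \left(1292392 + 2720 \left(-1334\right)\right) = \left(1976212 + \frac{1 + \left(\sqrt{-658}\right)^{3} - 236327 \sqrt{-658} - 266 \left(\sqrt{-658}\right)^{2}}{371 + \sqrt{-658}}\right) \left(1292392 - 3628480\right) = \left(1976212 + \frac{1 + \left(i \sqrt{658}\right)^{3} - 236327 i \sqrt{658} - 266 \left(i \sqrt{658}\right)^{2}}{371 + i \sqrt{658}}\right) \left(-2336088\right) = \left(1976212 + \frac{1 - 658 i \sqrt{658} - 236327 i \sqrt{658} - -175028}{371 + i \sqrt{658}}\right) \left(-2336088\right) = \left(1976212 + \frac{1 - 658 i \sqrt{658} - 236327 i \sqrt{658} + 175028}{371 + i \sqrt{658}}\right) \left(-2336088\right) = \left(1976212 + \frac{175029 - 236985 i \sqrt{658}}{371 + i \sqrt{658}}\right) \left(-2336088\right) = -4616605138656 - \frac{2336088 \left(175029 - 236985 i \sqrt{658}\right)}{371 + i \sqrt{658}}$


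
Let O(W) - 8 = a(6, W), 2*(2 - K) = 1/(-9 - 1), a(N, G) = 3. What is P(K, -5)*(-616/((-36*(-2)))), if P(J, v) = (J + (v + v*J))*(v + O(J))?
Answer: 3388/5 ≈ 677.60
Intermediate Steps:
K = 41/20 (K = 2 - 1/(2*(-9 - 1)) = 2 - 1/2/(-10) = 2 - 1/2*(-1/10) = 2 + 1/20 = 41/20 ≈ 2.0500)
O(W) = 11 (O(W) = 8 + 3 = 11)
P(J, v) = (11 + v)*(J + v + J*v) (P(J, v) = (J + (v + v*J))*(v + 11) = (J + (v + J*v))*(11 + v) = (J + v + J*v)*(11 + v) = (11 + v)*(J + v + J*v))
P(K, -5)*(-616/((-36*(-2)))) = ((-5)**2 + 11*(41/20) + 11*(-5) + (41/20)*(-5)**2 + 12*(41/20)*(-5))*(-616/((-36*(-2)))) = (25 + 451/20 - 55 + (41/20)*25 - 123)*(-616/72) = (25 + 451/20 - 55 + 205/4 - 123)*(-616*1/72) = -396/5*(-77/9) = 3388/5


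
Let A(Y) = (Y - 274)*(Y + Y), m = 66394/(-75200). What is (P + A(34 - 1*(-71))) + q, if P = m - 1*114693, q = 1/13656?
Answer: -9639282188179/64183200 ≈ -1.5018e+5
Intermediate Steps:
m = -33197/37600 (m = 66394*(-1/75200) = -33197/37600 ≈ -0.88290)
q = 1/13656 ≈ 7.3228e-5
A(Y) = 2*Y*(-274 + Y) (A(Y) = (-274 + Y)*(2*Y) = 2*Y*(-274 + Y))
P = -4312489997/37600 (P = -33197/37600 - 1*114693 = -33197/37600 - 114693 = -4312489997/37600 ≈ -1.1469e+5)
(P + A(34 - 1*(-71))) + q = (-4312489997/37600 + 2*(34 - 1*(-71))*(-274 + (34 - 1*(-71)))) + 1/13656 = (-4312489997/37600 + 2*(34 + 71)*(-274 + (34 + 71))) + 1/13656 = (-4312489997/37600 + 2*105*(-274 + 105)) + 1/13656 = (-4312489997/37600 + 2*105*(-169)) + 1/13656 = (-4312489997/37600 - 35490) + 1/13656 = -5646913997/37600 + 1/13656 = -9639282188179/64183200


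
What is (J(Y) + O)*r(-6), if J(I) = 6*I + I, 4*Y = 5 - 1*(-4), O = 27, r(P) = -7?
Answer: -1197/4 ≈ -299.25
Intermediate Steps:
Y = 9/4 (Y = (5 - 1*(-4))/4 = (5 + 4)/4 = (¼)*9 = 9/4 ≈ 2.2500)
J(I) = 7*I
(J(Y) + O)*r(-6) = (7*(9/4) + 27)*(-7) = (63/4 + 27)*(-7) = (171/4)*(-7) = -1197/4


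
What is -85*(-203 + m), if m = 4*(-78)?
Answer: 43775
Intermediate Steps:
m = -312
-85*(-203 + m) = -85*(-203 - 312) = -85*(-515) = 43775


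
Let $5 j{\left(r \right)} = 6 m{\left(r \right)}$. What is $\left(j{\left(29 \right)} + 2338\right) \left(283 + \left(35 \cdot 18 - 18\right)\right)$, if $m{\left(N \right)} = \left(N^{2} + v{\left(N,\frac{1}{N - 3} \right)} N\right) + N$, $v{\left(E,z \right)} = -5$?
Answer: $2871160$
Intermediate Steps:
$m{\left(N \right)} = N^{2} - 4 N$ ($m{\left(N \right)} = \left(N^{2} - 5 N\right) + N = N^{2} - 4 N$)
$j{\left(r \right)} = \frac{6 r \left(-4 + r\right)}{5}$
$\left(j{\left(29 \right)} + 2338\right) \left(283 + \left(35 \cdot 18 - 18\right)\right) = \left(\frac{6}{5} \cdot 29 \left(-4 + 29\right) + 2338\right) \left(283 + \left(35 \cdot 18 - 18\right)\right) = \left(\frac{6}{5} \cdot 29 \cdot 25 + 2338\right) \left(283 + \left(630 - 18\right)\right) = \left(870 + 2338\right) \left(283 + 612\right) = 3208 \cdot 895 = 2871160$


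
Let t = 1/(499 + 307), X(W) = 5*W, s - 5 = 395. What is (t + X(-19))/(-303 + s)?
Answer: -76569/78182 ≈ -0.97937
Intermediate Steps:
s = 400 (s = 5 + 395 = 400)
t = 1/806 ≈ 0.0012407
(t + X(-19))/(-303 + s) = (1/806 + 5*(-19))/(-303 + 400) = (1/806 - 95)/97 = -76569/806*1/97 = -76569/78182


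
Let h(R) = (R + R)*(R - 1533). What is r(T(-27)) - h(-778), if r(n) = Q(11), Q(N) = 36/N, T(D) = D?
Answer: -39555040/11 ≈ -3.5959e+6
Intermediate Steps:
h(R) = 2*R*(-1533 + R) (h(R) = (2*R)*(-1533 + R) = 2*R*(-1533 + R))
r(n) = 36/11
r(T(-27)) - h(-778) = 36/11 - 2*(-778)*(-1533 - 778) = 36/11 - 2*(-778)*(-2311) = 36/11 - 1*3595916 = 36/11 - 3595916 = -39555040/11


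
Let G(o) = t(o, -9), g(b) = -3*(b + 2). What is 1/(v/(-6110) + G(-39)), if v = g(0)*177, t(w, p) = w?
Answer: -3055/118614 ≈ -0.025756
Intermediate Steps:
g(b) = -6 - 3*b (g(b) = -3*(2 + b) = -6 - 3*b)
G(o) = o
v = -1062 (v = (-6 - 3*0)*177 = (-6 + 0)*177 = -6*177 = -1062)
1/(v/(-6110) + G(-39)) = 1/(-1062/(-6110) - 39) = 1/(-1062*(-1/6110) - 39) = 1/(531/3055 - 39) = 1/(-118614/3055) = -3055/118614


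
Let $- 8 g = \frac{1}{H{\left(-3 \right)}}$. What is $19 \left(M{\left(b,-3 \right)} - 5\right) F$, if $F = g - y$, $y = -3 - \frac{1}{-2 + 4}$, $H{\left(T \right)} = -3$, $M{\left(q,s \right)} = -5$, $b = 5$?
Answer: $- \frac{8075}{12} \approx -672.92$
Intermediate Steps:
$y = - \frac{7}{2}$ ($y = -3 - \frac{1}{2} = - \frac{7}{2} \approx -3.5$)
$g = \frac{1}{24}$ ($g = - \frac{1}{8 \left(-3\right)} = \left(- \frac{1}{8}\right) \left(- \frac{1}{3}\right) = \frac{1}{24} \approx 0.041667$)
$F = \frac{85}{24}$ ($F = \frac{1}{24} - - \frac{7}{2} = \frac{1}{24} + \frac{7}{2} = \frac{85}{24} \approx 3.5417$)
$19 \left(M{\left(b,-3 \right)} - 5\right) F = 19 \left(-5 - 5\right) \frac{85}{24} = 19 \left(-10\right) \frac{85}{24} = \left(-190\right) \frac{85}{24} = - \frac{8075}{12}$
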